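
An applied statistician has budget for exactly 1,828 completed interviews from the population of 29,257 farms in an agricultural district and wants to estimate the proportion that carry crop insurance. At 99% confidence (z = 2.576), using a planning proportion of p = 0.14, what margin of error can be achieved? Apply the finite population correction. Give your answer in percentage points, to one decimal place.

2.0

Finite-population factor: (N−n)/(N−1) = (29257−1828)/(29257−1) = 0.9376.
SE(p̂) = √[p(1−p)/n · (N−n)/(N−1)] = √[0.1204/1828 × 0.9376] = 0.00786.
E = z × SE = 2.576 × 0.00786 = 0.02024 ≈ 2.0 percentage points.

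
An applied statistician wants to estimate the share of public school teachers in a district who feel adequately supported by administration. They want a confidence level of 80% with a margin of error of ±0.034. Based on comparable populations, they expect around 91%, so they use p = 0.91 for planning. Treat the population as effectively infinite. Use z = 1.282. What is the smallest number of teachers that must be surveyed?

117

With p = 0.91, p(1−p) = 0.0819.
n = z²·p(1−p)/E² = 1.282² × 0.0819 / 0.034² = 1.6435 × 0.0819 / 0.001156 ≈ 116.44.
Rounding up gives n = 117.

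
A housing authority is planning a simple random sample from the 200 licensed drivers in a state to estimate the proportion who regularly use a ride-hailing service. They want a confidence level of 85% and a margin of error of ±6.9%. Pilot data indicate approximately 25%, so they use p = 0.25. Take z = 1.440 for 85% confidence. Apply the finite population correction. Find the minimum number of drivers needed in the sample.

59

Unadjusted: n₀ = 1.440² × 0.25 × 0.75 / 0.069² ≈ 81.66, so n₀ = 82.
Finite population correction with N = 200: n = n₀ / (1 + (n₀−1)/N) = 82 / (1 + 81/200) = 82 / 1.4050 ≈ 58.36.
Rounding up, n = 59.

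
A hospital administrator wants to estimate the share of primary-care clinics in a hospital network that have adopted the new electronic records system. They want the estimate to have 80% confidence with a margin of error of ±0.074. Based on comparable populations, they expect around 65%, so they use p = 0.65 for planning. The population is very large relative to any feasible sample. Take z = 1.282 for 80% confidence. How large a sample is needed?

With p = 0.65, p(1−p) = 0.2275.
n = z²·p(1−p)/E² = 1.282² × 0.2275 / 0.074² = 1.6435 × 0.2275 / 0.005476 ≈ 68.28.
Rounding up gives n = 69.

69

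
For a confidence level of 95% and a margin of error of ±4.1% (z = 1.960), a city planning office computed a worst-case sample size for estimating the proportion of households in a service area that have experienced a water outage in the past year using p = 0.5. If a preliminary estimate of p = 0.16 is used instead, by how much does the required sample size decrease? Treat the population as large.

Conservative (p = 0.5): n = 1.960² × 0.25 / 0.041² ≈ 571.33 → 572.
Using p = 0.16: p(1−p) = 0.1344, so n = 1.960² × 0.1344 / 0.041² ≈ 307.15 → 308.
Reduction: 572 − 308 = 264.

264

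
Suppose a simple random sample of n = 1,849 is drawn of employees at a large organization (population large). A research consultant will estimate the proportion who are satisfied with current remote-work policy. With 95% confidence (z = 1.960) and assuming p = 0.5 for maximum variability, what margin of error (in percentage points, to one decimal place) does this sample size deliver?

2.3

SE(p̂) = √[p(1−p)/n] = √[0.2500/1849] = 0.01163.
E = z × SE = 1.960 × 0.01163 = 0.02279, or 2.3 percentage points.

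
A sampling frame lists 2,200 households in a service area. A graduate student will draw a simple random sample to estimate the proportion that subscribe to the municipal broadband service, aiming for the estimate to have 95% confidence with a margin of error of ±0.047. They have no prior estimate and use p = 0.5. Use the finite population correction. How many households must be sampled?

For 95% confidence, z = 1.960.
Unadjusted: n₀ = 1.960² × 0.50 × 0.50 / 0.047² ≈ 434.77, so n₀ = 435.
Finite population correction with N = 2,200: n = n₀ / (1 + (n₀−1)/N) = 435 / (1 + 434/2200) = 435 / 1.1973 ≈ 363.33.
Rounding up, n = 364.

364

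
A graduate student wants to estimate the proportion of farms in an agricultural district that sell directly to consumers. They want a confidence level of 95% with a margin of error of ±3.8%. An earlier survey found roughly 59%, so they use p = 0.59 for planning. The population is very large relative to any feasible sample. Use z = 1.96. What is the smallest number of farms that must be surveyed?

With p = 0.59, p(1−p) = 0.2419.
n = z²·p(1−p)/E² = 1.96² × 0.2419 / 0.038² = 3.8416 × 0.2419 / 0.001444 ≈ 643.55.
Rounding up gives n = 644.

644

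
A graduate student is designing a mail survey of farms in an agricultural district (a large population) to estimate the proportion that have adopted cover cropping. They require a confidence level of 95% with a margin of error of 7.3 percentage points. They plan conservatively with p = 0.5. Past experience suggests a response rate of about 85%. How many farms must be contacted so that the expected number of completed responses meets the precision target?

213

For 95% confidence, z = 1.96.
Completed interviews needed: n₀ = 1.96² × 0.2500 / 0.073² ≈ 180.22 → 181.
At an 85% response rate, contacts needed = 181 / 0.85 ≈ 212.94 → 213.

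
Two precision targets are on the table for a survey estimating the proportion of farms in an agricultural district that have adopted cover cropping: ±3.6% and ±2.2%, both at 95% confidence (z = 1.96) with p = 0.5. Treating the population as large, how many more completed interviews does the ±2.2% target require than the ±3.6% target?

1243

At ±3.6%: n = 1.96² × 0.2500 / 0.036² ≈ 741.05 → 742.
At ±2.2%: n = 1.96² × 0.2500 / 0.022² ≈ 1984.30 → 1985.
Additional respondents: 1985 − 742 = 1243.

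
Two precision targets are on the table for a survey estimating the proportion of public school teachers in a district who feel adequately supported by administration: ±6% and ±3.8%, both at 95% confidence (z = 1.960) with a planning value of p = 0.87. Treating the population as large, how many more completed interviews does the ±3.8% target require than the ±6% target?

180

At ±6%: n = 1.960² × 0.1131 / 0.060² ≈ 120.69 → 121.
At ±3.8%: n = 1.960² × 0.1131 / 0.038² ≈ 300.89 → 301.
Additional respondents: 301 − 121 = 180.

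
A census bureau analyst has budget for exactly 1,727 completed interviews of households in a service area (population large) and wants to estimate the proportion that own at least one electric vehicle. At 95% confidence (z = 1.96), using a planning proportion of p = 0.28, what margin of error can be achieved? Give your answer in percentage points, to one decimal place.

2.1

SE(p̂) = √[p(1−p)/n] = √[0.2016/1727] = 0.01080.
E = z × SE = 1.96 × 0.01080 = 0.02118, or 2.1 percentage points.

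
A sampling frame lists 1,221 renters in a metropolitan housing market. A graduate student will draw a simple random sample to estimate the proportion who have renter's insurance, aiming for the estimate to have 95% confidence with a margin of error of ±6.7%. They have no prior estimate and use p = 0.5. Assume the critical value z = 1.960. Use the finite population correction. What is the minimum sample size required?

Unadjusted: n₀ = 1.960² × 0.50 × 0.50 / 0.067² ≈ 213.95, so n₀ = 214.
Finite population correction with N = 1,221: n = n₀ / (1 + (n₀−1)/N) = 214 / (1 + 213/1221) = 214 / 1.1744 ≈ 182.21.
Rounding up, n = 183.

183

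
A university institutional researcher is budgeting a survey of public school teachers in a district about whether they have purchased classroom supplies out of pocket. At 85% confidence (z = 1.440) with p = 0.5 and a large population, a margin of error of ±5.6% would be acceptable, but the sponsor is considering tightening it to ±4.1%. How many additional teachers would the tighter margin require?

143

At ±5.6%: n = 1.440² × 0.2500 / 0.056² ≈ 165.31 → 166.
At ±4.1%: n = 1.440² × 0.2500 / 0.041² ≈ 308.39 → 309.
Additional respondents: 309 − 166 = 143.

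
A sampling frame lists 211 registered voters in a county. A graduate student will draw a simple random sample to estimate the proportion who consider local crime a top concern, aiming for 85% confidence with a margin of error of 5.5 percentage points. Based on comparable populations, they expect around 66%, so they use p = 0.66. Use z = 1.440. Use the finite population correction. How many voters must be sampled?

90

Unadjusted: n₀ = 1.440² × 0.66 × 0.34 / 0.055² ≈ 153.82, so n₀ = 154.
Finite population correction with N = 211: n = n₀ / (1 + (n₀−1)/N) = 154 / (1 + 153/211) = 154 / 1.7251 ≈ 89.27.
Rounding up, n = 90.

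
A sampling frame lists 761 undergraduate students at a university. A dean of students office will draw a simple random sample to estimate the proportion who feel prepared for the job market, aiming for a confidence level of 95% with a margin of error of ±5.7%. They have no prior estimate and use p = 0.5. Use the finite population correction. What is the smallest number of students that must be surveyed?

For 95% confidence, z = 1.960.
Unadjusted: n₀ = 1.960² × 0.50 × 0.50 / 0.057² ≈ 295.60, so n₀ = 296.
Finite population correction with N = 761: n = n₀ / (1 + (n₀−1)/N) = 296 / (1 + 295/761) = 296 / 1.3876 ≈ 213.31.
Rounding up, n = 214.

214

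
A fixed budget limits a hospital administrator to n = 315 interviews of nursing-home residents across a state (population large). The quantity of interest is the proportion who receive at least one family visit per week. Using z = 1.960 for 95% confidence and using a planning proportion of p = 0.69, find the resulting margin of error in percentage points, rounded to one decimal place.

SE(p̂) = √[p(1−p)/n] = √[0.2139/315] = 0.02606.
E = z × SE = 1.960 × 0.02606 = 0.05107, or 5.1 percentage points.

5.1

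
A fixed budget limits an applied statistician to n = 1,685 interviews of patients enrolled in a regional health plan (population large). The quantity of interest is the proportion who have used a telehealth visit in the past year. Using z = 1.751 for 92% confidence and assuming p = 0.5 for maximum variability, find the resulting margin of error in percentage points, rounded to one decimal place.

2.1

SE(p̂) = √[p(1−p)/n] = √[0.2500/1685] = 0.01218.
E = z × SE = 1.751 × 0.01218 = 0.02133, or 2.1 percentage points.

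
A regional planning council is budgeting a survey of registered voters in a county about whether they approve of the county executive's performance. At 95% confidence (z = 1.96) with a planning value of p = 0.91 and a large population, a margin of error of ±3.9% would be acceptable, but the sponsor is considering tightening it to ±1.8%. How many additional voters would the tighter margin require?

765

At ±3.9%: n = 1.96² × 0.0819 / 0.039² ≈ 206.86 → 207.
At ±1.8%: n = 1.96² × 0.0819 / 0.018² ≈ 971.07 → 972.
Additional respondents: 972 − 207 = 765.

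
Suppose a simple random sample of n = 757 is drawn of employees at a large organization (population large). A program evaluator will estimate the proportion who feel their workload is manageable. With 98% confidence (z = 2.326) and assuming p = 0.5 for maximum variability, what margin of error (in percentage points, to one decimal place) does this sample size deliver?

4.2

SE(p̂) = √[p(1−p)/n] = √[0.2500/757] = 0.01817.
E = z × SE = 2.326 × 0.01817 = 0.04227, or 4.2 percentage points.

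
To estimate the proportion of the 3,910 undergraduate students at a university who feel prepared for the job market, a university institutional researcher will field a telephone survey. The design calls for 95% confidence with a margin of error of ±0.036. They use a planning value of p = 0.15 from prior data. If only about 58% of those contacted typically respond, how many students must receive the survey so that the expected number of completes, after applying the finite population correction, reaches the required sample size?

595

For 95% confidence, z = 1.960.
Completed interviews needed (unadjusted): n₀ = 1.960² × 0.1275 / 0.036² ≈ 377.94 → 378.
FPC for N = 3,910: n = 378 / (1 + 377/3910) = 378 / 1.0964 ≈ 344.76 → 345.
At a 58% response rate, contacts needed = 345 / 0.58 ≈ 594.83 → 595.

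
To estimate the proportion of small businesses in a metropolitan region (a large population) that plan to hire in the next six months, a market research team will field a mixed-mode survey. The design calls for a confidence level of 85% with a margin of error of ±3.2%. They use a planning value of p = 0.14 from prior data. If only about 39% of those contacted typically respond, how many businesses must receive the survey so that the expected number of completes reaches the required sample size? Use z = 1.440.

626

Completed interviews needed: n₀ = 1.440² × 0.1204 / 0.032² ≈ 243.81 → 244.
At a 39% response rate, contacts needed = 244 / 0.39 ≈ 625.64 → 626.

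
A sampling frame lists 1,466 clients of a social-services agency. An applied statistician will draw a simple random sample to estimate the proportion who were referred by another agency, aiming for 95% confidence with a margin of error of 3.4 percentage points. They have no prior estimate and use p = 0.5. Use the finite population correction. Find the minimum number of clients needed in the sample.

For 95% confidence, z = 1.96.
Unadjusted: n₀ = 1.96² × 0.50 × 0.50 / 0.034² ≈ 830.80, so n₀ = 831.
Finite population correction with N = 1,466: n = n₀ / (1 + (n₀−1)/N) = 831 / (1 + 830/1466) = 831 / 1.5662 ≈ 530.59.
Rounding up, n = 531.

531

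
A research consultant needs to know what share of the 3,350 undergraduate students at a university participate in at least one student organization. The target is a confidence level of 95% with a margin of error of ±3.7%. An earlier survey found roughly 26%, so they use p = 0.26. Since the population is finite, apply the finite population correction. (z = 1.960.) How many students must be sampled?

Unadjusted: n₀ = 1.960² × 0.26 × 0.74 / 0.037² ≈ 539.90, so n₀ = 540.
Finite population correction with N = 3,350: n = n₀ / (1 + (n₀−1)/N) = 540 / (1 + 539/3350) = 540 / 1.1609 ≈ 465.16.
Rounding up, n = 466.

466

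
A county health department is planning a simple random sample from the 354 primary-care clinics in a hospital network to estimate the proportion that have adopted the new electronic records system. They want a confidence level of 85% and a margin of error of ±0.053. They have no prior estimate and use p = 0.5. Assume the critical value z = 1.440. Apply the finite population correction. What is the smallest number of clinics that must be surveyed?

Unadjusted: n₀ = 1.440² × 0.50 × 0.50 / 0.053² ≈ 184.55, so n₀ = 185.
Finite population correction with N = 354: n = n₀ / (1 + (n₀−1)/N) = 185 / (1 + 184/354) = 185 / 1.5198 ≈ 121.73.
Rounding up, n = 122.

122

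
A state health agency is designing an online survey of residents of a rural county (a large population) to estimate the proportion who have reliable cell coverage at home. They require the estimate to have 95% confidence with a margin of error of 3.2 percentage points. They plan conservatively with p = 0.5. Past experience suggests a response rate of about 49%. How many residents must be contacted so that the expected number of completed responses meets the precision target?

For 95% confidence, z = 1.96.
Completed interviews needed: n₀ = 1.96² × 0.2500 / 0.032² ≈ 937.89 → 938.
At a 49% response rate, contacts needed = 938 / 0.49 ≈ 1914.29 → 1915.

1915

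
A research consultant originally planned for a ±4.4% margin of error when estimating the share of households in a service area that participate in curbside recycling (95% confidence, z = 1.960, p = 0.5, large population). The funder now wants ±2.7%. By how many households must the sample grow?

821

At ±4.4%: n = 1.960² × 0.2500 / 0.044² ≈ 496.07 → 497.
At ±2.7%: n = 1.960² × 0.2500 / 0.027² ≈ 1317.42 → 1318.
Additional respondents: 1318 − 497 = 821.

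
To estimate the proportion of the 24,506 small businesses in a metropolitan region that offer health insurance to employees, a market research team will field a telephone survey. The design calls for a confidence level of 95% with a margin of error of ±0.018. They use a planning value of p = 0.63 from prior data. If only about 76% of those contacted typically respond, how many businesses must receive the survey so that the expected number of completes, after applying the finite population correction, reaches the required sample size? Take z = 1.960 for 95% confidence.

3269

Completed interviews needed (unadjusted): n₀ = 1.960² × 0.2331 / 0.018² ≈ 2763.82 → 2764.
FPC for N = 24,506: n = 2764 / (1 + 2763/24506) = 2764 / 1.1127 ≈ 2483.94 → 2484.
At a 76% response rate, contacts needed = 2484 / 0.76 ≈ 3268.42 → 3269.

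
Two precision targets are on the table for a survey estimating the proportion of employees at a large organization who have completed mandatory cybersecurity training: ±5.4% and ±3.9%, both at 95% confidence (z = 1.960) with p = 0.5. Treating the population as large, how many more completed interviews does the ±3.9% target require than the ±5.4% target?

302

At ±5.4%: n = 1.960² × 0.2500 / 0.054² ≈ 329.36 → 330.
At ±3.9%: n = 1.960² × 0.2500 / 0.039² ≈ 631.43 → 632.
Additional respondents: 632 − 330 = 302.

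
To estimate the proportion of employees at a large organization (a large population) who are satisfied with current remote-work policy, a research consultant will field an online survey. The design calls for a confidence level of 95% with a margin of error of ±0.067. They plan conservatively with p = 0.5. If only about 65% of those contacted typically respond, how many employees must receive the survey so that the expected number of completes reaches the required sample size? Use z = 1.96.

330

Completed interviews needed: n₀ = 1.96² × 0.2500 / 0.067² ≈ 213.95 → 214.
At a 65% response rate, contacts needed = 214 / 0.65 ≈ 329.23 → 330.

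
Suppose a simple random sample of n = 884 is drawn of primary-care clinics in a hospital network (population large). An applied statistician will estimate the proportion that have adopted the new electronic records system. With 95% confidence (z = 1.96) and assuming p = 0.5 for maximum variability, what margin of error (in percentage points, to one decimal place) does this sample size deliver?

3.3

SE(p̂) = √[p(1−p)/n] = √[0.2500/884] = 0.01682.
E = z × SE = 1.96 × 0.01682 = 0.03296, or 3.3 percentage points.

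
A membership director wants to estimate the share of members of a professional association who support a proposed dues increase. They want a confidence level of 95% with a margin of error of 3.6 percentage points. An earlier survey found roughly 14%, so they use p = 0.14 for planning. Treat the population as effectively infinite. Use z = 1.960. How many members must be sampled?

With p = 0.14, p(1−p) = 0.1204.
n = z²·p(1−p)/E² = 1.960² × 0.1204 / 0.036² = 3.8416 × 0.1204 / 0.001296 ≈ 356.89.
Rounding up gives n = 357.

357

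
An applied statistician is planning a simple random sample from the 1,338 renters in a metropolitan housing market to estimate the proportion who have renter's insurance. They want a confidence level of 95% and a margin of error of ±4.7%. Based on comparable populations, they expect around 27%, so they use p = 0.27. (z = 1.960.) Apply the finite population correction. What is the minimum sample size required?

274

Unadjusted: n₀ = 1.960² × 0.27 × 0.73 / 0.047² ≈ 342.77, so n₀ = 343.
Finite population correction with N = 1,338: n = n₀ / (1 + (n₀−1)/N) = 343 / (1 + 342/1338) = 343 / 1.2556 ≈ 273.18.
Rounding up, n = 274.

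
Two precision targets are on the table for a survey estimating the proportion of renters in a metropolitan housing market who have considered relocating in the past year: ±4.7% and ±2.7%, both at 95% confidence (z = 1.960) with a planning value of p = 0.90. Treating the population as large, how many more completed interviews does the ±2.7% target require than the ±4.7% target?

At ±4.7%: n = 1.960² × 0.0900 / 0.047² ≈ 156.52 → 157.
At ±2.7%: n = 1.960² × 0.0900 / 0.027² ≈ 474.27 → 475.
Additional respondents: 475 − 157 = 318.

318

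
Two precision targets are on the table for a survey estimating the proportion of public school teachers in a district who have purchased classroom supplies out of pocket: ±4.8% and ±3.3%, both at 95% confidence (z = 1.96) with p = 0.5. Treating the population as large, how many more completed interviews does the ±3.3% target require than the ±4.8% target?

465

At ±4.8%: n = 1.96² × 0.2500 / 0.048² ≈ 416.84 → 417.
At ±3.3%: n = 1.96² × 0.2500 / 0.033² ≈ 881.91 → 882.
Additional respondents: 882 − 417 = 465.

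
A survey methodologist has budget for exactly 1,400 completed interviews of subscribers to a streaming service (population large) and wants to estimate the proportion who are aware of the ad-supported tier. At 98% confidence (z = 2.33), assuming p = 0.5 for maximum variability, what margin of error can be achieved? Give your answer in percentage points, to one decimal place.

SE(p̂) = √[p(1−p)/n] = √[0.2500/1400] = 0.01336.
E = z × SE = 2.33 × 0.01336 = 0.03114, or 3.1 percentage points.

3.1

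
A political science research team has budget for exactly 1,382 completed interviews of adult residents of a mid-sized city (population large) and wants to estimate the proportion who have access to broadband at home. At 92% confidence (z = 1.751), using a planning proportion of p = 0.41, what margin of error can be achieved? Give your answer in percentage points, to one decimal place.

2.3

SE(p̂) = √[p(1−p)/n] = √[0.2419/1382] = 0.01323.
E = z × SE = 1.751 × 0.01323 = 0.02317, or 2.3 percentage points.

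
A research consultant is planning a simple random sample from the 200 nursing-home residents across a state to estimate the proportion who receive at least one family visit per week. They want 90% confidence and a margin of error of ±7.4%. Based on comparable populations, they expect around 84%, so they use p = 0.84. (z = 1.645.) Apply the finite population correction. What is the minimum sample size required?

Unadjusted: n₀ = 1.645² × 0.84 × 0.16 / 0.074² ≈ 66.42, so n₀ = 67.
Finite population correction with N = 200: n = n₀ / (1 + (n₀−1)/N) = 67 / (1 + 66/200) = 67 / 1.3300 ≈ 50.38.
Rounding up, n = 51.

51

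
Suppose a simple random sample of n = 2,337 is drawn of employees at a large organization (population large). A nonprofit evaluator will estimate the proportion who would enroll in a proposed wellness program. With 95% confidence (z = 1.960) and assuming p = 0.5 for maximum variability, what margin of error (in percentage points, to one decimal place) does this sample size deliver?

SE(p̂) = √[p(1−p)/n] = √[0.2500/2337] = 0.01034.
E = z × SE = 1.960 × 0.01034 = 0.02027, or 2.0 percentage points.

2.0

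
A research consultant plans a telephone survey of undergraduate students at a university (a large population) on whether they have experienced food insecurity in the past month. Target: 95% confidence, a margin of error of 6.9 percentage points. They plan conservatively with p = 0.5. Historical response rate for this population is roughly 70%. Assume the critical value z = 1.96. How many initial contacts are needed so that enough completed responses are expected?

289

Completed interviews needed: n₀ = 1.96² × 0.2500 / 0.069² ≈ 201.72 → 202.
At a 70% response rate, contacts needed = 202 / 0.70 ≈ 288.57 → 289.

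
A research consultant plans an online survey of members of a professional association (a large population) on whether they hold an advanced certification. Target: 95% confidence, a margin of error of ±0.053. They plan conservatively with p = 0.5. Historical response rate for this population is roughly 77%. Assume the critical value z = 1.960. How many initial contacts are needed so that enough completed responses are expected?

Completed interviews needed: n₀ = 1.960² × 0.2500 / 0.053² ≈ 341.90 → 342.
At a 77% response rate, contacts needed = 342 / 0.77 ≈ 444.16 → 445.

445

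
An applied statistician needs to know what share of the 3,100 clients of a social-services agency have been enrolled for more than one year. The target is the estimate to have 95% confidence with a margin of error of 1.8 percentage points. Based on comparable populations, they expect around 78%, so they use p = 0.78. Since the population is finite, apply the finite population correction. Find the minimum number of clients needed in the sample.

1229

For 95% confidence, z = 1.960.
Unadjusted: n₀ = 1.960² × 0.78 × 0.22 / 0.018² ≈ 2034.63, so n₀ = 2035.
Finite population correction with N = 3,100: n = n₀ / (1 + (n₀−1)/N) = 2035 / (1 + 2034/3100) = 2035 / 1.6561 ≈ 1228.77.
Rounding up, n = 1229.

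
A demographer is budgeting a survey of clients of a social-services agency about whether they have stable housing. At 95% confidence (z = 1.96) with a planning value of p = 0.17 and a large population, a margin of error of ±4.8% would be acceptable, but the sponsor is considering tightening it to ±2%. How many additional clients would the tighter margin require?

1120

At ±4.8%: n = 1.96² × 0.1411 / 0.048² ≈ 235.26 → 236.
At ±2%: n = 1.96² × 0.1411 / 0.020² ≈ 1355.12 → 1356.
Additional respondents: 1356 − 236 = 1120.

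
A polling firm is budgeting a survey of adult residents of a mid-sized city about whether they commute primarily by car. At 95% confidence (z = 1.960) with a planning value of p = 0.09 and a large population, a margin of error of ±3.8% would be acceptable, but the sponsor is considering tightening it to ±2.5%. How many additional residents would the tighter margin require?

286

At ±3.8%: n = 1.960² × 0.0819 / 0.038² ≈ 217.89 → 218.
At ±2.5%: n = 1.960² × 0.0819 / 0.025² ≈ 503.40 → 504.
Additional respondents: 504 − 218 = 286.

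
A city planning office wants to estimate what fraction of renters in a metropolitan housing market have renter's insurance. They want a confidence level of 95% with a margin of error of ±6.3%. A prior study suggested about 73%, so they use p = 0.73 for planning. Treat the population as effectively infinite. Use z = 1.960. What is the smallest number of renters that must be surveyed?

191

With p = 0.73, p(1−p) = 0.1971.
n = z²·p(1−p)/E² = 1.960² × 0.1971 / 0.063² = 3.8416 × 0.1971 / 0.003969 ≈ 190.77.
Rounding up gives n = 191.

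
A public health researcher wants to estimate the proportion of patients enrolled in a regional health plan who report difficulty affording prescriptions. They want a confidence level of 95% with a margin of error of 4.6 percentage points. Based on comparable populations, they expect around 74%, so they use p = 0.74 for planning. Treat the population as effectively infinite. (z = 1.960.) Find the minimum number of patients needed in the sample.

With p = 0.74, p(1−p) = 0.1924.
n = z²·p(1−p)/E² = 1.960² × 0.1924 / 0.046² = 3.8416 × 0.1924 / 0.002116 ≈ 349.30.
Rounding up gives n = 350.

350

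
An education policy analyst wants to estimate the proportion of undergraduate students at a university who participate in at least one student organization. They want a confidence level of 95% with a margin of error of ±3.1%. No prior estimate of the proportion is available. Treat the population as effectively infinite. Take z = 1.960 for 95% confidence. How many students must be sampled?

With no prior estimate, use p = 0.5, giving p(1−p) = 0.25.
n = z²·p(1−p)/E² = 1.960² × 0.2500 / 0.031² = 3.8416 × 0.2500 / 0.000961 ≈ 999.38.
Rounding up gives n = 1000.

1000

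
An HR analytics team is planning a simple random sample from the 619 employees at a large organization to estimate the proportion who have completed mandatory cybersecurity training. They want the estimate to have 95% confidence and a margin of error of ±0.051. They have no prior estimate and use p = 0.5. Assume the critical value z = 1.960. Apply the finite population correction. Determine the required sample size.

232

Unadjusted: n₀ = 1.960² × 0.50 × 0.50 / 0.051² ≈ 369.24, so n₀ = 370.
Finite population correction with N = 619: n = n₀ / (1 + (n₀−1)/N) = 370 / (1 + 369/619) = 370 / 1.5961 ≈ 231.81.
Rounding up, n = 232.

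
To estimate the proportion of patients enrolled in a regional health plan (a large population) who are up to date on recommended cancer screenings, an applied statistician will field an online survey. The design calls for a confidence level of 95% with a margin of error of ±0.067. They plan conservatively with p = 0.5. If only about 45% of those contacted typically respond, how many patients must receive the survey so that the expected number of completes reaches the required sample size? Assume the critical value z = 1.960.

Completed interviews needed: n₀ = 1.960² × 0.2500 / 0.067² ≈ 213.95 → 214.
At a 45% response rate, contacts needed = 214 / 0.45 ≈ 475.56 → 476.

476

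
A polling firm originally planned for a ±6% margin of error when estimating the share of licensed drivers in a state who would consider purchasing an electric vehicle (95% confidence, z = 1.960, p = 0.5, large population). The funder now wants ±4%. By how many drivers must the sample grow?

At ±6%: n = 1.960² × 0.2500 / 0.060² ≈ 266.78 → 267.
At ±4%: n = 1.960² × 0.2500 / 0.040² ≈ 600.25 → 601.
Additional respondents: 601 − 267 = 334.

334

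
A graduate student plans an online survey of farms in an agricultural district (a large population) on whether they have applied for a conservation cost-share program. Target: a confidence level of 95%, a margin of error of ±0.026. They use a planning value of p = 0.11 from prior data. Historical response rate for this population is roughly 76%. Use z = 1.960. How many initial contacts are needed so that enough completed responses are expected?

Completed interviews needed: n₀ = 1.960² × 0.0979 / 0.026² ≈ 556.35 → 557.
At a 76% response rate, contacts needed = 557 / 0.76 ≈ 732.89 → 733.

733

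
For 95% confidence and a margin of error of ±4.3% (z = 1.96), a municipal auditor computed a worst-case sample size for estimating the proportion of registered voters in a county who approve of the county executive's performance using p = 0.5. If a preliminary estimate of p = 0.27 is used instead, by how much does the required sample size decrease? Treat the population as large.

110

Conservative (p = 0.5): n = 1.96² × 0.25 / 0.043² ≈ 519.42 → 520.
Using p = 0.27: p(1−p) = 0.1971, so n = 1.96² × 0.1971 / 0.043² ≈ 409.51 → 410.
Reduction: 520 − 410 = 110.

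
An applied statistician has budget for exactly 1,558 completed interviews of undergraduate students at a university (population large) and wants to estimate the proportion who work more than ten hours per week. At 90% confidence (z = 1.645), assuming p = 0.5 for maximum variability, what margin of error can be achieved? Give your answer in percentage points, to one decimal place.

2.1

SE(p̂) = √[p(1−p)/n] = √[0.2500/1558] = 0.01267.
E = z × SE = 1.645 × 0.01267 = 0.02084, or 2.1 percentage points.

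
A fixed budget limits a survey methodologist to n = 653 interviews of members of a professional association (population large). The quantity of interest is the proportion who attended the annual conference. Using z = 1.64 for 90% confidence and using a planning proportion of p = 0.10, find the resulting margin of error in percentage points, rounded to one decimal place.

1.9

SE(p̂) = √[p(1−p)/n] = √[0.0900/653] = 0.01174.
E = z × SE = 1.64 × 0.01174 = 0.01925, or 1.9 percentage points.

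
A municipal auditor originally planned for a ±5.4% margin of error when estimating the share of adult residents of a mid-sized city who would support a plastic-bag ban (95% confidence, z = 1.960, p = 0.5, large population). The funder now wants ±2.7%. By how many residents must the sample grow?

988

At ±5.4%: n = 1.960² × 0.2500 / 0.054² ≈ 329.36 → 330.
At ±2.7%: n = 1.960² × 0.2500 / 0.027² ≈ 1317.42 → 1318.
Additional respondents: 1318 − 330 = 988.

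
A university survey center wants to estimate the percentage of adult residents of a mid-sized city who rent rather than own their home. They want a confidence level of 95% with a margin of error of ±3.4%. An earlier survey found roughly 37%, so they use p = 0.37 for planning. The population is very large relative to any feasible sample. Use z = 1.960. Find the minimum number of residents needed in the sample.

With p = 0.37, p(1−p) = 0.2331.
n = z²·p(1−p)/E² = 1.960² × 0.2331 / 0.034² = 3.8416 × 0.2331 / 0.001156 ≈ 774.63.
Rounding up gives n = 775.

775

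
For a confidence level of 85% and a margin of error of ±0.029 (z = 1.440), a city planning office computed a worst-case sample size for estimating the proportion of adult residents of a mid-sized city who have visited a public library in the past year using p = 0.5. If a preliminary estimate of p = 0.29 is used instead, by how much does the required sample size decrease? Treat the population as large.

109

Conservative (p = 0.5): n = 1.440² × 0.25 / 0.029² ≈ 616.41 → 617.
Using p = 0.29: p(1−p) = 0.2059, so n = 1.440² × 0.2059 / 0.029² ≈ 507.67 → 508.
Reduction: 617 − 508 = 109.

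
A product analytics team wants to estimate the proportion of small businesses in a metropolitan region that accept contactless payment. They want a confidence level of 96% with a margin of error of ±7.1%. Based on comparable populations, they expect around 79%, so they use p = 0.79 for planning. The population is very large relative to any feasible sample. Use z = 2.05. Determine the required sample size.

139

With p = 0.79, p(1−p) = 0.1659.
n = z²·p(1−p)/E² = 2.05² × 0.1659 / 0.071² = 4.2025 × 0.1659 / 0.005041 ≈ 138.30.
Rounding up gives n = 139.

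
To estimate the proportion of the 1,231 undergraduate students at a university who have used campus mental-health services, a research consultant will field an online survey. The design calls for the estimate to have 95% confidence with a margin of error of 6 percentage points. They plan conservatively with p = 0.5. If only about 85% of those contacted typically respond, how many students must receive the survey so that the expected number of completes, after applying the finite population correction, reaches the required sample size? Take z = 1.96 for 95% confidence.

259

Completed interviews needed (unadjusted): n₀ = 1.96² × 0.2500 / 0.060² ≈ 266.78 → 267.
FPC for N = 1,231: n = 267 / (1 + 266/1231) = 267 / 1.2161 ≈ 219.56 → 220.
At an 85% response rate, contacts needed = 220 / 0.85 ≈ 258.82 → 259.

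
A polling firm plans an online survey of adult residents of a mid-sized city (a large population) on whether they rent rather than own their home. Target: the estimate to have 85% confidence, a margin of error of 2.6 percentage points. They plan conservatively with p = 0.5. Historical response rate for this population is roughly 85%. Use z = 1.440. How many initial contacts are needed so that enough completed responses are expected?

903

Completed interviews needed: n₀ = 1.440² × 0.2500 / 0.026² ≈ 766.86 → 767.
At an 85% response rate, contacts needed = 767 / 0.85 ≈ 902.35 → 903.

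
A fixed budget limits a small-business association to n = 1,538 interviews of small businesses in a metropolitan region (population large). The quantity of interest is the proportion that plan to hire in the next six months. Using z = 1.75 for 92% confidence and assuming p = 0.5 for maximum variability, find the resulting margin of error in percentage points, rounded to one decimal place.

2.2

SE(p̂) = √[p(1−p)/n] = √[0.2500/1538] = 0.01275.
E = z × SE = 1.75 × 0.01275 = 0.02231, or 2.2 percentage points.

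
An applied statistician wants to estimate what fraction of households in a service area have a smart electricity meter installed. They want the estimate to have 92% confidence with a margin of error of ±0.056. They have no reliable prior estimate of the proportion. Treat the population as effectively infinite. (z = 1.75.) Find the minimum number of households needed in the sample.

With no prior estimate, use p = 0.5, giving p(1−p) = 0.25.
n = z²·p(1−p)/E² = 1.75² × 0.2500 / 0.056² = 3.0625 × 0.2500 / 0.003136 ≈ 244.14.
Rounding up gives n = 245.

245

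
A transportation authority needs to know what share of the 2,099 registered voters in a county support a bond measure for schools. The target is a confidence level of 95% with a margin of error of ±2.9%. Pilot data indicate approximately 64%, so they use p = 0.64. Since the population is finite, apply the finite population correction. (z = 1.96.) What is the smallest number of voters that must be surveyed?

702

Unadjusted: n₀ = 1.96² × 0.64 × 0.36 / 0.029² ≈ 1052.44, so n₀ = 1053.
Finite population correction with N = 2,099: n = n₀ / (1 + (n₀−1)/N) = 1053 / (1 + 1052/2099) = 1053 / 1.5012 ≈ 701.44.
Rounding up, n = 702.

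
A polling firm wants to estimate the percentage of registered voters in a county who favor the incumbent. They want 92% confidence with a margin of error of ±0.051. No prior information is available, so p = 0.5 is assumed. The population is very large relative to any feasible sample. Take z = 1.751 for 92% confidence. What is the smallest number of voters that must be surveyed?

With p = 0.5, p(1−p) = 0.25.
n = z²·p(1−p)/E² = 1.751² × 0.2500 / 0.051² = 3.0660 × 0.2500 / 0.002601 ≈ 294.69.
Rounding up gives n = 295.

295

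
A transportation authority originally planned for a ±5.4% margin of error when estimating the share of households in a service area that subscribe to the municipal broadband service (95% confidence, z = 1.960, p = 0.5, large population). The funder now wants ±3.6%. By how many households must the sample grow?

412

At ±5.4%: n = 1.960² × 0.2500 / 0.054² ≈ 329.36 → 330.
At ±3.6%: n = 1.960² × 0.2500 / 0.036² ≈ 741.05 → 742.
Additional respondents: 742 − 330 = 412.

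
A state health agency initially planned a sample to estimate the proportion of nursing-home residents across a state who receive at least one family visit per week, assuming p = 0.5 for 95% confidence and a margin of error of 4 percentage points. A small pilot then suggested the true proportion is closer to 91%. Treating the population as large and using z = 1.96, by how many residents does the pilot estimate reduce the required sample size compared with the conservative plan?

404

Conservative (p = 0.5): n = 1.96² × 0.25 / 0.040² ≈ 600.25 → 601.
Using p = 0.91: p(1−p) = 0.0819, so n = 1.96² × 0.0819 / 0.040² ≈ 196.64 → 197.
Reduction: 601 − 197 = 404.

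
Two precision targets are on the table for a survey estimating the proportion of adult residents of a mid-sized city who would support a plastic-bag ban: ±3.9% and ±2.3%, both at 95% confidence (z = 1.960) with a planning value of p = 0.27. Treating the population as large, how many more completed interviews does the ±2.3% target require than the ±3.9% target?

934

At ±3.9%: n = 1.960² × 0.1971 / 0.039² ≈ 497.82 → 498.
At ±2.3%: n = 1.960² × 0.1971 / 0.023² ≈ 1431.34 → 1432.
Additional respondents: 1432 − 498 = 934.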